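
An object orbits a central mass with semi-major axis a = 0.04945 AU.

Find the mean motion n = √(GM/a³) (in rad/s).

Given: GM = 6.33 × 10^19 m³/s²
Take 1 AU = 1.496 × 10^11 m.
a = 0.04945 AU = 7.39772 × 10^9 m
GM = 6.33 × 10^19 m³/s²
a³ = 4.0485 × 10^29 m³
GM/a³ = (6.33 × 10^19) / (4.0485 × 10^29) = 1.56354 × 10^-10 s⁻²
n = √(GM/a³) = 1.25042 × 10^-5 rad/s ≈ 1.25 × 10^-5 rad/s

Final answer: n = 1.25 × 10^-5 rad/s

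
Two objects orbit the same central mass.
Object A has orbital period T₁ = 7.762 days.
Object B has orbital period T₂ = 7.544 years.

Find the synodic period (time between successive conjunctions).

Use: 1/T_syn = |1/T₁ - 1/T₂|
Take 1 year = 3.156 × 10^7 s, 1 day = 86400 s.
T₁ = 7.762 days = 670637 s
T₂ = 7.544 years = 2.38089 × 10^8 s
1/T₁ = 1.49112 × 10^-6 s⁻¹
1/T₂ = 4.20012 × 10^-9 s⁻¹
|1/T₁ − 1/T₂| = 1.48692 × 10^-6 s⁻¹
T_syn = 1 / |1/T₁ − 1/T₂| = 672531 s ≈ 7.784 days

Final answer: T_syn = 7.784 days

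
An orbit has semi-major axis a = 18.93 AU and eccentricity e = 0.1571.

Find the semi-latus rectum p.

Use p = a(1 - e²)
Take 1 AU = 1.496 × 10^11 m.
a = 18.93 AU = 2.83193 × 10^12 m
e = 0.1571,  e² = 0.0246804,  1 − e² = 0.97532
p = a(1 − e²) = 2.83193 × 10^12 m × 0.97532 = 2.76203 × 10^12 m ≈ 18.46 AU

Final answer: p = 18.46 AU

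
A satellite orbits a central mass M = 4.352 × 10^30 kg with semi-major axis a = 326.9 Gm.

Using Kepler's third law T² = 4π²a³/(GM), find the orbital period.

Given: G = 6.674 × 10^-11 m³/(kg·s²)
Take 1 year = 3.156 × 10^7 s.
M = 4.352 × 10^30 kg
GM = G × M = 6.674 × 10^-11 × 4.352 × 10^30 = 2.90452 × 10^20 m³/s²
a = 326.9 Gm = 3.269 × 10^11 m
a³ = 3.49337 × 10^34 m³
T = 2π √(a³/GM) = 2π √((3.49337 × 10^34) / (2.90452 × 10^20)) = 2π × 1.09669 × 10^7 s
T = 6.89072 × 10^7 s ≈ 2.183 years

Final answer: 2.183 years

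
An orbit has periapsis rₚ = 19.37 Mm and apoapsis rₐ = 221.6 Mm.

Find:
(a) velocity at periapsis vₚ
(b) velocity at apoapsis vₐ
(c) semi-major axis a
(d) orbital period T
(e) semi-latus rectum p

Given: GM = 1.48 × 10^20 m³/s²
rₚ = 19.37 Mm = 1.937 × 10^7 m
rₐ = 221.6 Mm = 2.216 × 10^8 m
GM = 1.48 × 10^20 m³/s²
a = (rₚ + rₐ)/2 = 1.20485 × 10^8 m
e = (rₐ − rₚ)/(rₐ + rₚ) = (2.0223 × 10^8) / (2.4097 × 10^8) = 0.839233
(a) vₚ² = GM (2/rₚ − 1/a) = 1.48 × 10^20 × (1.03252 × 10^-7 − 8.29979 × 10^-9) = 1.4053 × 10^13 m²/s²;  vₚ = 3.74873 × 10^6 m/s ≈ 3749 km/s
(b) vₐ² = GM (2/rₐ − 1/a) = 1.48 × 10^20 × (9.02527 × 10^-9 − 8.29979 × 10^-9) = 1.07371 × 10^11 m²/s²;  vₐ = 327676 m/s ≈ 327.7 km/s
(c) a = 1.20485 × 10^8 m ≈ 120.5 Mm
(d) a³ = 1.74904 × 10^24 m³;  T = 2π √(a³/GM) = 2π × 108.71 s = 683.044 s ≈ 11.38 minutes
(e) 1 − e² = 0.295688;  p = a(1 − e²) = 1.20485 × 10^8 × 0.295688 = 3.56259 × 10^7 m ≈ 35.63 Mm

Final answer:
(a) velocity at periapsis vₚ = 3749 km/s
(b) velocity at apoapsis vₐ = 327.7 km/s
(c) semi-major axis a = 120.5 Mm
(d) orbital period T = 11.38 minutes
(e) semi-latus rectum p = 35.63 Mm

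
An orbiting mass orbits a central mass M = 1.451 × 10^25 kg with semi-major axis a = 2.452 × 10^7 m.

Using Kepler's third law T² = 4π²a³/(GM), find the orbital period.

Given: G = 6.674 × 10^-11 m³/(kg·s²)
M = 1.451 × 10^25 kg
GM = G × M = 6.674 × 10^-11 × 1.451 × 10^25 = 9.68397 × 10^14 m³/s²
a = 2.452 × 10^7 m
a³ = 1.47422 × 10^22 m³
T = 2π √(a³/GM) = 2π √((1.47422 × 10^22) / (9.68397 × 10^14)) = 2π × 3901.7 s
T = 24515.1 s ≈ 6.81 hours

Final answer: 6.81 hours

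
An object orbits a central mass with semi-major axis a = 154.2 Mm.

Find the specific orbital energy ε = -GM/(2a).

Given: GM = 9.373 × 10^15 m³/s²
a = 154.2 Mm = 1.542 × 10^8 m
GM = 9.373 × 10^15 m³/s²
2a = 3.084 × 10^8 m
ε = −GM/(2a) = -3.03923 × 10^7 J/kg ≈ -30.39 MJ/kg

Final answer: -30.39 MJ/kg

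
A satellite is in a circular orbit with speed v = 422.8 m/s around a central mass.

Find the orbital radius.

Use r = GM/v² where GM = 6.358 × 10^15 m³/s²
v = 422.8 m/s
GM = 6.358 × 10^15 m³/s²
v² = 178760 m²/s²
r = GM/v² = (6.358 × 10^15) / 178760 = 3.55673 × 10^10 m ≈ 35.57 Gm

Final answer: 35.57 Gm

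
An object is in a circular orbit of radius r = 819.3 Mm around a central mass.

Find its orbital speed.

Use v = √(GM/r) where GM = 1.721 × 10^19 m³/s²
r = 819.3 Mm = 8.193 × 10^8 m
GM = 1.721 × 10^19 m³/s²
GM/r = (1.721 × 10^19) / (8.193 × 10^8) = 2.10057 × 10^10 m²/s²
v = √(GM/r) = 144934 m/s ≈ 144.9 km/s

Final answer: 144.9 km/s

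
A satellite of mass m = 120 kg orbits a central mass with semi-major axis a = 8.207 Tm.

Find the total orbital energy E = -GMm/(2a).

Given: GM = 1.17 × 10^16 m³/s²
a = 8.207 Tm = 8.207 × 10^12 m
GM = 1.17 × 10^16 m³/s²
2a = 1.6414 × 10^13 m
GMm = 1.17 × 10^16 × 120 = 1.404 × 10^18 m³·kg/s²
E = −GMm/(2a) = -85536.7 J ≈ -85.54 kJ

Final answer: -85.54 kJ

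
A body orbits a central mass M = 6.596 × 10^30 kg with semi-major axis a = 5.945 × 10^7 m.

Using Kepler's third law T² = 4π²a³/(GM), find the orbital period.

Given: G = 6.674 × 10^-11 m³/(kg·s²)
M = 6.596 × 10^30 kg
GM = G × M = 6.674 × 10^-11 × 6.596 × 10^30 = 4.40217 × 10^20 m³/s²
a = 5.945 × 10^7 m
a³ = 2.10114 × 10^23 m³
T = 2π √(a³/GM) = 2π √((2.10114 × 10^23) / (4.40217 × 10^20)) = 2π × 21.8471 s
T = 137.27 s ≈ 2.288 minutes

Final answer: 2.288 minutes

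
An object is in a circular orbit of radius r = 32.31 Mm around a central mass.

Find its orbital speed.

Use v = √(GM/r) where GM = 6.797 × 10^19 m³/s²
r = 32.31 Mm = 3.231 × 10^7 m
GM = 6.797 × 10^19 m³/s²
GM/r = (6.797 × 10^19) / (3.231 × 10^7) = 2.10368 × 10^12 m²/s²
v = √(GM/r) = 1.45041 × 10^6 m/s ≈ 1450 km/s

Final answer: 1450 km/s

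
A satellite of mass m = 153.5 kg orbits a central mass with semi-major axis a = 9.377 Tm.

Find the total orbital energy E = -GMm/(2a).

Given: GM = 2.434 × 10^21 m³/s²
a = 9.377 Tm = 9.377 × 10^12 m
GM = 2.434 × 10^21 m³/s²
2a = 1.8754 × 10^13 m
GMm = 2.434 × 10^21 × 153.5 = 3.73619 × 10^23 m³·kg/s²
E = −GMm/(2a) = -1.99221 × 10^10 J ≈ -19.92 GJ

Final answer: -19.92 GJ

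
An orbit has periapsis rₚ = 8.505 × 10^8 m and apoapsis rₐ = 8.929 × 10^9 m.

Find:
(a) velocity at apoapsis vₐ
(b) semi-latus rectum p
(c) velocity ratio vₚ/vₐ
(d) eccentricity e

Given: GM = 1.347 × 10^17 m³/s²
rₚ = 8.505 × 10^8 m
rₐ = 8.929 × 10^9 m
GM = 1.347 × 10^17 m³/s²
a = (rₚ + rₐ)/2 = 4.88975 × 10^9 m
e = (rₐ − rₚ)/(rₐ + rₚ) = (8.0785 × 10^9) / (9.7795 × 10^9) = 0.826065
(a) vₐ² = GM (2/rₐ − 1/a) = 1.347 × 10^17 × (2.23989 × 10^-10 − 2.04509 × 10^-10) = 2.62393 × 10^6 m²/s²;  vₐ = 1619.86 m/s ≈ 1.62 km/s
(b) 1 − e² = 0.317617;  p = a(1 − e²) = 4.88975 × 10^9 × 0.317617 = 1.55307 × 10^9 m ≈ 1.553 × 10^9 m
(c) vₚ/vₐ = rₐ/rₚ (angular momentum) = (8.929 × 10^9) / (8.505 × 10^8) = 10.4985 ≈ 10.5
(d) e = 0.826065 ≈ 0.8261

Final answer:
(a) velocity at apoapsis vₐ = 1.62 km/s
(b) semi-latus rectum p = 1.553 × 10^9 m
(c) velocity ratio vₚ/vₐ = 10.5
(d) eccentricity e = 0.8261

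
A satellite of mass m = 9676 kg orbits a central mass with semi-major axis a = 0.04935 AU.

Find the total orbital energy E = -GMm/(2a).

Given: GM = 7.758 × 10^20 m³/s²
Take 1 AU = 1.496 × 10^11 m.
a = 0.04935 AU = 7.38276 × 10^9 m
GM = 7.758 × 10^20 m³/s²
2a = 1.47655 × 10^10 m
GMm = 7.758 × 10^20 × 9676 = 7.50664 × 10^24 m³·kg/s²
E = −GMm/(2a) = -5.0839 × 10^14 J ≈ -508.4 TJ

Final answer: -508.4 TJ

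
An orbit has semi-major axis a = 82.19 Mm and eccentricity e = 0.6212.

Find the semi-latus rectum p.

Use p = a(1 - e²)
a = 82.19 Mm = 8.219 × 10^7 m
e = 0.6212,  e² = 0.385889,  1 − e² = 0.614111
p = a(1 − e²) = 8.219 × 10^7 m × 0.614111 = 5.04737 × 10^7 m ≈ 50.47 Mm

Final answer: p = 50.47 Mm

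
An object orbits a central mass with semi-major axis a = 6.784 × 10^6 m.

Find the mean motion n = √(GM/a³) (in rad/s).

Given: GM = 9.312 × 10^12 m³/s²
a = 6.784 × 10^6 m
GM = 9.312 × 10^12 m³/s²
a³ = 3.12218 × 10^20 m³
GM/a³ = (9.312 × 10^12) / (3.12218 × 10^20) = 2.98253 × 10^-8 s⁻²
n = √(GM/a³) = 0.0001727 rad/s ≈ 0.0001727 rad/s

Final answer: n = 0.0001727 rad/s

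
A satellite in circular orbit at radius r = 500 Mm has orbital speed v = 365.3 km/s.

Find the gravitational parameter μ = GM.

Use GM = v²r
r = 500 Mm = 5 × 10^8 m
v = 365.3 km/s = 365300 m/s
v² = 1.33444 × 10^11 m²/s²
GM = v²r = 1.33444 × 10^11 × 5 × 10^8 = 6.6722 × 10^19 m³/s²
GM ≈ 6.672 × 10^19 m³/s²

Final answer: GM = 6.672 × 10^19 m³/s²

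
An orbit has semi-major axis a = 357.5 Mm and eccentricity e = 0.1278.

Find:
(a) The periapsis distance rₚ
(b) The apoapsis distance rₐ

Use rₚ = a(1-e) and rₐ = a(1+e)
a = 357.5 Mm = 3.575 × 10^8 m
e = 0.1278:  1 − e = 0.8722,  1 + e = 1.1278
(a) rₚ = a(1 − e) = 3.575 × 10^8 m × 0.8722 = 3.11812 × 10^8 m ≈ 311.8 Mm
(b) rₐ = a(1 + e) = 3.575 × 10^8 m × 1.1278 = 4.03188 × 10^8 m ≈ 403.2 Mm

Final answer:
(a) rₚ = 311.8 Mm
(b) rₐ = 403.2 Mm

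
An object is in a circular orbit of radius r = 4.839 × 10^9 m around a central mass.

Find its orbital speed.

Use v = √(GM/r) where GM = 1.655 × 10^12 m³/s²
r = 4.839 × 10^9 m
GM = 1.655 × 10^12 m³/s²
GM/r = (1.655 × 10^12) / (4.839 × 10^9) = 342.013 m²/s²
v = √(GM/r) = 18.4936 m/s ≈ 18.49 m/s

Final answer: 18.49 m/s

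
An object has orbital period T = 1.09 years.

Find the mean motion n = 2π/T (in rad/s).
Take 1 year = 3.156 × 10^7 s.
T = 1.09 years = 3.44004 × 10^7 s
n = 2π / (3.44004 × 10^7 s) = 1.82649 × 10^-7 rad/s ≈ 1.826 × 10^-7 rad/s

Final answer: n = 1.826 × 10^-7 rad/s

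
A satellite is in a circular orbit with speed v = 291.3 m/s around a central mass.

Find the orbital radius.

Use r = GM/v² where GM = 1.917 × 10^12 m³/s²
v = 291.3 m/s
GM = 1.917 × 10^12 m³/s²
v² = 84855.7 m²/s²
r = GM/v² = (1.917 × 10^12) / 84855.7 = 2.25913 × 10^7 m ≈ 22.59 Mm

Final answer: 22.59 Mm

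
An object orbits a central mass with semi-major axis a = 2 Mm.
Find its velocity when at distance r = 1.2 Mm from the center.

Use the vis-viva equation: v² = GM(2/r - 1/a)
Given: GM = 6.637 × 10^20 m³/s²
a = 2 Mm = 2 × 10^6 m
r = 1.2 Mm = 1.2 × 10^6 m
GM = 6.637 × 10^20 m³/s²
2/r − 1/a = 1.66667 × 10^-6 − 5 × 10^-7 = 1.16667 × 10^-6 m⁻¹
v² = GM (2/r − 1/a) = 7.74317 × 10^14 m²/s²
v = 2.78265 × 10^7 m/s ≈ 2.783 × 10^4 km/s

Final answer: 2.783 × 10^4 km/s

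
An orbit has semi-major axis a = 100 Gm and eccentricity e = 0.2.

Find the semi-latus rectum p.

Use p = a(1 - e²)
a = 100 Gm = 1 × 10^11 m
e = 0.2,  e² = 0.04,  1 − e² = 0.96
p = a(1 − e²) = 1 × 10^11 m × 0.96 = 9.6 × 10^10 m ≈ 96 Gm

Final answer: p = 96 Gm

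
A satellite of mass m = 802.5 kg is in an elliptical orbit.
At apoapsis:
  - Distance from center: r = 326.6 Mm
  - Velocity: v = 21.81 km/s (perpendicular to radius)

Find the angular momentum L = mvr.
r = 326.6 Mm = 3.266 × 10^8 m
v = 21.81 km/s = 21810 m/s
vr = 21810 × 3.266 × 10^8 = 7.12315 × 10^12 m²/s
L = m × vr = 802.5 × 7.12315 × 10^12 = 5.71632 × 10^15 kg·m²/s ≈ 5.716 × 10^15 kg·m²/s

Final answer: L = 5.716 × 10^15 kg·m²/s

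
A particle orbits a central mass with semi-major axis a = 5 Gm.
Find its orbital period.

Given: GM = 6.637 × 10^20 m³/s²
a = 5 Gm = 5 × 10^9 m
GM = 6.637 × 10^20 m³/s²
a³ = 1.25 × 10^29 m³
T = 2π √(a³/GM) = 2π √((1.25 × 10^29) / (6.637 × 10^20)) = 2π × 13723.6 s
T = 86228.1 s ≈ 23.95 hours

Final answer: 23.95 hours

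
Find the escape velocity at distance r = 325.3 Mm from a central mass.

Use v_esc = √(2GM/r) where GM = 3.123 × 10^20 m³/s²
r = 325.3 Mm = 3.253 × 10^8 m
GM = 3.123 × 10^20 m³/s²
2GM/r = 2 × (3.123 × 10^20) / (3.253 × 10^8) = 1.92007 × 10^12 m²/s²
v_esc = √(2GM/r) = 1.38567 × 10^6 m/s ≈ 1386 km/s

Final answer: 1386 km/s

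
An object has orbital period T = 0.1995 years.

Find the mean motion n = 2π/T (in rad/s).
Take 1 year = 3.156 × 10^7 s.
T = 0.1995 years = 6.29622 × 10^6 s
n = 2π / (6.29622 × 10^6 s) = 9.9793 × 10^-7 rad/s ≈ 9.979 × 10^-7 rad/s

Final answer: n = 9.979 × 10^-7 rad/s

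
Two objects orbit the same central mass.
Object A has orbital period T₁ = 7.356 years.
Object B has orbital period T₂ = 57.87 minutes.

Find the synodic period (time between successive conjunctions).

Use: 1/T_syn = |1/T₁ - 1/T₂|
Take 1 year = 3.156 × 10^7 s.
T₁ = 7.356 years = 2.32155 × 10^8 s
T₂ = 57.87 minutes = 3472.2 s
1/T₁ = 4.30746 × 10^-9 s⁻¹
1/T₂ = 0.000288002 s⁻¹
|1/T₁ − 1/T₂| = 0.000287998 s⁻¹
T_syn = 1 / |1/T₁ − 1/T₂| = 3472.25 s ≈ 57.87 minutes

Final answer: T_syn = 57.87 minutes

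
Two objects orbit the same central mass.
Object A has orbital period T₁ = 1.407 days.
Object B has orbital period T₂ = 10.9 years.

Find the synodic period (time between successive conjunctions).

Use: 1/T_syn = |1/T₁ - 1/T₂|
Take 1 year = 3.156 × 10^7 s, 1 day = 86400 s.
T₁ = 1.407 days = 121565 s
T₂ = 10.9 years = 3.44004 × 10^8 s
1/T₁ = 8.22607 × 10^-6 s⁻¹
1/T₂ = 2.90694 × 10^-9 s⁻¹
|1/T₁ − 1/T₂| = 8.22316 × 10^-6 s⁻¹
T_syn = 1 / |1/T₁ − 1/T₂| = 121608 s ≈ 1.407 days

Final answer: T_syn = 1.407 days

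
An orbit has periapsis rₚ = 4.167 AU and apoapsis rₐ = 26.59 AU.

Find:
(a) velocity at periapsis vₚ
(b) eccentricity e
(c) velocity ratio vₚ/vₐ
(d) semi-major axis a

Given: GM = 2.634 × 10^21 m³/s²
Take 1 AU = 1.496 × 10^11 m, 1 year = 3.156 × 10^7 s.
rₚ = 4.167 AU = 6.23383 × 10^11 m
rₐ = 26.59 AU = 3.97786 × 10^12 m
GM = 2.634 × 10^21 m³/s²
a = (rₚ + rₐ)/2 = 2.30062 × 10^12 m
e = (rₐ − rₚ)/(rₐ + rₚ) = (3.35448 × 10^12) / (4.60125 × 10^12) = 0.729037
(a) vₚ² = GM (2/rₚ − 1/a) = 2.634 × 10^21 × (3.2083 × 10^-12 − 4.34665 × 10^-13) = 7.30575 × 10^9 m²/s²;  vₚ = 85473.7 m/s ≈ 18.03 AU/year
(b) e = 0.729037 ≈ 0.729
(c) vₚ/vₐ = rₐ/rₚ (angular momentum) = (3.97786 × 10^12) / (6.23383 × 10^11) = 6.38109 ≈ 6.381
(d) a = 2.30062 × 10^12 m ≈ 15.38 AU

Final answer:
(a) velocity at periapsis vₚ = 18.03 AU/year
(b) eccentricity e = 0.729
(c) velocity ratio vₚ/vₐ = 6.381
(d) semi-major axis a = 15.38 AU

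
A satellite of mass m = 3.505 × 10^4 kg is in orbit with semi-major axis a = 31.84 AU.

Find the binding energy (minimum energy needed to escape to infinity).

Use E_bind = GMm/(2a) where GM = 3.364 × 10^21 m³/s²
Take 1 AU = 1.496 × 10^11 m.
a = 31.84 AU = 4.76326 × 10^12 m
GM = 3.364 × 10^21 m³/s²
m = 3.505 × 10^4 kg
GMm = 3.364 × 10^21 × 35050 = 1.17908 × 10^26 m³·kg/s²
2a = 9.52653 × 10^12 m
E_bind = GMm/(2a) = 1.23768 × 10^13 J ≈ 12.38 TJ

Final answer: 12.38 TJ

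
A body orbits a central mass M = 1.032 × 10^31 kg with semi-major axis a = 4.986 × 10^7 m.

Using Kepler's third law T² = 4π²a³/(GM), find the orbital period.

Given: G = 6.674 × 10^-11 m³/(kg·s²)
M = 1.032 × 10^31 kg
GM = G × M = 6.674 × 10^-11 × 1.032 × 10^31 = 6.88757 × 10^20 m³/s²
a = 4.986 × 10^7 m
a³ = 1.23953 × 10^23 m³
T = 2π √(a³/GM) = 2π √((1.23953 × 10^23) / (6.88757 × 10^20)) = 2π × 13.4151 s
T = 84.2899 s ≈ 1.405 minutes

Final answer: 1.405 minutes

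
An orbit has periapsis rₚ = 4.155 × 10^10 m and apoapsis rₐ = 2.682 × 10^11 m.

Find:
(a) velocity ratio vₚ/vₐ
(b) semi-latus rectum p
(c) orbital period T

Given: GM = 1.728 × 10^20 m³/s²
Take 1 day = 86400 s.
rₚ = 4.155 × 10^10 m
rₐ = 2.682 × 10^11 m
GM = 1.728 × 10^20 m³/s²
a = (rₚ + rₐ)/2 = 1.54875 × 10^11 m
e = (rₐ − rₚ)/(rₐ + rₚ) = (2.2665 × 10^11) / (3.0975 × 10^11) = 0.731719
(a) vₚ/vₐ = rₐ/rₚ (angular momentum) = (2.682 × 10^11) / (4.155 × 10^10) = 6.45487 ≈ 6.455
(b) 1 − e² = 0.464587;  p = a(1 − e²) = 1.54875 × 10^11 × 0.464587 = 7.19529 × 10^10 m ≈ 7.195 × 10^10 m
(c) a³ = 3.71487 × 10^33 m³;  T = 2π √(a³/GM) = 2π × 4.63661 × 10^6 s = 2.91326 × 10^7 s ≈ 337.2 days

Final answer:
(a) velocity ratio vₚ/vₐ = 6.455
(b) semi-latus rectum p = 7.195 × 10^10 m
(c) orbital period T = 337.2 days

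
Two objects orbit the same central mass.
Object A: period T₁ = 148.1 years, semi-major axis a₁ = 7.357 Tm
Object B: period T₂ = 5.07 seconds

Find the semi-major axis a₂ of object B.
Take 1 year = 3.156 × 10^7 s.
T₁ = 148.1 years = 4.67404 × 10^9 s
T₂ = 5.07 seconds
a₁ = 7.357 Tm = 7.357 × 10^12 m
Kepler's third law: (T₂/T₁)² = (a₂/a₁)³  ⇒  a₂ = a₁ (T₂/T₁)^(2/3)
T₂/T₁ = 1.08472 × 10^-9
(T₂/T₁)^(2/3) = 1.05571 × 10^-6
a₂ = 7.357 × 10^12 m × 1.05571 × 10^-6 = 7.76685 × 10^6 m ≈ 7.767 Mm

Final answer: a₂ = 7.767 Mm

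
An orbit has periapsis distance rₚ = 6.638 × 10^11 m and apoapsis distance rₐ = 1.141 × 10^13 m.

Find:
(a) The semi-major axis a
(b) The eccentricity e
rₚ = 6.638 × 10^11 m
rₐ = 1.141 × 10^13 m
(a) a = (rₚ + rₐ)/2 = 6.0369 × 10^12 m ≈ 6.037 × 10^12 m
(b) e = (rₐ − rₚ)/(rₐ + rₚ) = (1.07462 × 10^13) / (1.20738 × 10^13) = 0.890043

Final answer:
(a) a = 6.037 × 10^12 m
(b) e = 0.89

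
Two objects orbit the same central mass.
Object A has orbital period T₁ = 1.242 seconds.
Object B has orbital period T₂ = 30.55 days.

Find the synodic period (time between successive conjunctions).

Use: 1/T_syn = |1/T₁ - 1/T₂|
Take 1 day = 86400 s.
T₁ = 1.242 seconds
T₂ = 30.55 days = 2.63952 × 10^6 s
1/T₁ = 0.805153 s⁻¹
1/T₂ = 3.78857 × 10^-7 s⁻¹
|1/T₁ − 1/T₂| = 0.805153 s⁻¹
T_syn = 1 / |1/T₁ − 1/T₂| = 1.242 s ≈ 1.242 seconds

Final answer: T_syn = 1.242 seconds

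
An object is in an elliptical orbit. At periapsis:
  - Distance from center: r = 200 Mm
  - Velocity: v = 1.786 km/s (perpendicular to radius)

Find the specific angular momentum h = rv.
r = 200 Mm = 2 × 10^8 m
v = 1.786 km/s = 1786 m/s
h = rv = 2 × 10^8 × 1786 = 3.572 × 10^11 m²/s ≈ 3.572 × 10^11 m²/s

Final answer: h = 3.572 × 10^11 m²/s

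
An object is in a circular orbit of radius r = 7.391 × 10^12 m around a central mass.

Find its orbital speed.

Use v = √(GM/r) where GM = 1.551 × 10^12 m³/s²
r = 7.391 × 10^12 m
GM = 1.551 × 10^12 m³/s²
GM/r = (1.551 × 10^12) / (7.391 × 10^12) = 0.20985 m²/s²
v = √(GM/r) = 0.458094 m/s ≈ 0.4581 m/s

Final answer: 0.4581 m/s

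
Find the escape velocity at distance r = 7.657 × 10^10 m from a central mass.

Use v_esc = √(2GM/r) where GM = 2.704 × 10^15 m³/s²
r = 7.657 × 10^10 m
GM = 2.704 × 10^15 m³/s²
2GM/r = 2 × (2.704 × 10^15) / (7.657 × 10^10) = 70628.2 m²/s²
v_esc = √(2GM/r) = 265.76 m/s ≈ 265.8 m/s

Final answer: 265.8 m/s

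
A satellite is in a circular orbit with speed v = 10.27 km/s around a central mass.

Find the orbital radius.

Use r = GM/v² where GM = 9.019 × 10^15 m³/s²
v = 10.27 km/s = 10270 m/s
GM = 9.019 × 10^15 m³/s²
v² = 1.05473 × 10^8 m²/s²
r = GM/v² = (9.019 × 10^15) / (1.05473 × 10^8) = 8.55101 × 10^7 m ≈ 8.551 × 10^7 m

Final answer: 8.551 × 10^7 m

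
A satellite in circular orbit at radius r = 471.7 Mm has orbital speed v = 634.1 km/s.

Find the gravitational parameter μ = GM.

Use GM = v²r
r = 471.7 Mm = 4.717 × 10^8 m
v = 634.1 km/s = 634100 m/s
v² = 4.02083 × 10^11 m²/s²
GM = v²r = 4.02083 × 10^11 × 4.717 × 10^8 = 1.89662 × 10^20 m³/s²
GM ≈ 1.897 × 10^20 m³/s²

Final answer: GM = 1.897 × 10^20 m³/s²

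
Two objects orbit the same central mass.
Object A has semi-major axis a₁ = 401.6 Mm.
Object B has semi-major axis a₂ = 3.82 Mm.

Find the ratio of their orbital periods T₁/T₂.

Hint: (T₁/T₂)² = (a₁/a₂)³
a₁ = 401.6 Mm = 4.016 × 10^8 m
a₂ = 3.82 Mm = 3.82 × 10^6 m
a₁/a₂ = 105.131
T₁/T₂ = (a₁/a₂)^(3/2) = (105.131)^1.5 = 1077.94

Final answer: T₁/T₂ = 1078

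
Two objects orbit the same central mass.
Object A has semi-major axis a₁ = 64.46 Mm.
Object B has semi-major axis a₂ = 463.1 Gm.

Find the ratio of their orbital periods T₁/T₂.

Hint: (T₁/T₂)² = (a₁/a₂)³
a₁ = 64.46 Mm = 6.446 × 10^7 m
a₂ = 463.1 Gm = 4.631 × 10^11 m
a₁/a₂ = 0.000139192
T₁/T₂ = (a₁/a₂)^(3/2) = (0.000139192)^1.5 = 1.64219 × 10^-6

Final answer: T₁/T₂ = 1.642 × 10^-6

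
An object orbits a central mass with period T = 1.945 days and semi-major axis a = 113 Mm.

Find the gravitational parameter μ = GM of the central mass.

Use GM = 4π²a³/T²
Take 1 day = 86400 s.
T = 1.945 days = 168048 s
a = 113 Mm = 1.13 × 10^8 m
a³ = 1.4429 × 10^24 m³
T² = 2.82401 × 10^10 s²
GM = 4π² × (1.4429 × 10^24) / (2.82401 × 10^10) = 2.0171 × 10^15 m³/s²
GM ≈ 2.017 × 10^15 m³/s²

Final answer: GM = 2.017 × 10^15 m³/s²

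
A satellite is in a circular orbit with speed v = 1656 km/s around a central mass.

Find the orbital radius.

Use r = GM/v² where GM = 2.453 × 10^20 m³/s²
v = 1656 km/s = 1.656 × 10^6 m/s
GM = 2.453 × 10^20 m³/s²
v² = 2.74234 × 10^12 m²/s²
r = GM/v² = (2.453 × 10^20) / (2.74234 × 10^12) = 8.94493 × 10^7 m ≈ 89.45 Mm

Final answer: 89.45 Mm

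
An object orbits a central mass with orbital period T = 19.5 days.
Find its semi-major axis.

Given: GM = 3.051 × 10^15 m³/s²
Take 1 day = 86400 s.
T = 19.5 days = 1.6848 × 10^6 s
GM = 3.051 × 10^15 m³/s²
Kepler's third law: a³ = GM T² / (4π²)
T² = 2.83855 × 10^12 s²
a³ = (3.051 × 10^15) × (2.83855 × 10^12) / (4π²) = 2.19371 × 10^26 m³
a = (a³)^(1/3) = 6.03105 × 10^8 m ≈ 603.1 Mm

Final answer: 603.1 Mm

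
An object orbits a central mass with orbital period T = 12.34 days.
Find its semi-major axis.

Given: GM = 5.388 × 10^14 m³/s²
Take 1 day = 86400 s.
T = 12.34 days = 1.06618 × 10^6 s
GM = 5.388 × 10^14 m³/s²
Kepler's third law: a³ = GM T² / (4π²)
T² = 1.13673 × 10^12 s²
a³ = (5.388 × 10^14) × (1.13673 × 10^12) / (4π²) = 1.55141 × 10^25 m³
a = (a³)^(1/3) = 2.49407 × 10^8 m ≈ 2.494 × 10^8 m

Final answer: 2.494 × 10^8 m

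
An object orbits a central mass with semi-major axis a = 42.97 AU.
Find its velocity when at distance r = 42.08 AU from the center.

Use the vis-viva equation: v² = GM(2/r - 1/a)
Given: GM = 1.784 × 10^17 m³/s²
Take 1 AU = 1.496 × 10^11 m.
a = 42.97 AU = 6.42831 × 10^12 m
r = 42.08 AU = 6.29517 × 10^12 m
GM = 1.784 × 10^17 m³/s²
2/r − 1/a = 3.17704 × 10^-13 − 1.55562 × 10^-13 = 1.62142 × 10^-13 m⁻¹
v² = GM (2/r − 1/a) = 28926.2 m²/s²
v = 170.077 m/s ≈ 170.1 m/s

Final answer: 170.1 m/s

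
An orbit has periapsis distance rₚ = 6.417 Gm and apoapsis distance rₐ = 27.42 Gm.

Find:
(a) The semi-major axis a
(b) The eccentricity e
rₚ = 6.417 Gm = 6.417 × 10^9 m
rₐ = 27.42 Gm = 2.742 × 10^10 m
(a) a = (rₚ + rₐ)/2 = 1.69185 × 10^10 m ≈ 16.92 Gm
(b) e = (rₐ − rₚ)/(rₐ + rₚ) = (2.1003 × 10^10) / (3.3837 × 10^10) = 0.620711

Final answer:
(a) a = 16.92 Gm
(b) e = 0.6207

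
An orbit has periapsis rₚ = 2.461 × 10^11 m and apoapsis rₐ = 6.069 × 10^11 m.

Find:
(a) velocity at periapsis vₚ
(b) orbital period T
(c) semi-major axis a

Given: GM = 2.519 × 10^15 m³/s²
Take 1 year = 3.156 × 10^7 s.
rₚ = 2.461 × 10^11 m
rₐ = 6.069 × 10^11 m
GM = 2.519 × 10^15 m³/s²
a = (rₚ + rₐ)/2 = 4.265 × 10^11 m
e = (rₐ − rₚ)/(rₐ + rₚ) = (3.608 × 10^11) / (8.53 × 10^11) = 0.422978
(a) vₚ² = GM (2/rₚ − 1/a) = 2.519 × 10^15 × (8.12678 × 10^-12 − 2.34467 × 10^-12) = 14565.1 m²/s²;  vₚ = 120.686 m/s ≈ 120.7 m/s
(b) a³ = 7.75813 × 10^34 m³;  T = 2π √(a³/GM) = 2π × 5.54964 × 10^9 s = 3.48694 × 10^10 s ≈ 1105 years
(c) a = 4.265 × 10^11 m ≈ 4.265 × 10^11 m

Final answer:
(a) velocity at periapsis vₚ = 120.7 m/s
(b) orbital period T = 1105 years
(c) semi-major axis a = 4.265 × 10^11 m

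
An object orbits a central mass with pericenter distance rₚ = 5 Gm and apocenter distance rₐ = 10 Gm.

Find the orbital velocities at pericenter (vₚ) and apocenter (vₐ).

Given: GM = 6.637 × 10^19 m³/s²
rₚ = 5 Gm = 5 × 10^9 m
rₐ = 10 Gm = 1 × 10^10 m
GM = 6.637 × 10^19 m³/s²
a = (rₚ + rₐ)/2 = 7.5 × 10^9 m
Vis-viva: v² = GM (2/r − 1/a)
vₚ² = 6.637 × 10^19 × (4 × 10^-10 − 1.33333 × 10^-10) = 1.76987 × 10^10 m²/s²
vₚ = 133036 m/s ≈ 133 km/s
vₐ² = 6.637 × 10^19 × (2 × 10^-10 − 1.33333 × 10^-10) = 4.42467 × 10^9 m²/s²
vₐ = 66518.2 m/s ≈ 66.52 km/s

Final answer: vₚ = 133 km/s, vₐ = 66.52 km/s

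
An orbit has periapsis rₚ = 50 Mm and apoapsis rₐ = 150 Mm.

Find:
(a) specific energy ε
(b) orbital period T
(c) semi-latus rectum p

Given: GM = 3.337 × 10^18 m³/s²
rₚ = 50 Mm = 5 × 10^7 m
rₐ = 150 Mm = 1.5 × 10^8 m
GM = 3.337 × 10^18 m³/s²
a = (rₚ + rₐ)/2 = 1 × 10^8 m
e = (rₐ − rₚ)/(rₐ + rₚ) = (1 × 10^8) / (2 × 10^8) = 0.5
(a) 2a = 2 × 10^8 m;  ε = −GM/(2a) = -1.6685 × 10^10 J/kg ≈ -16.68 GJ/kg
(b) a³ = 1 × 10^24 m³;  T = 2π √(a³/GM) = 2π × 547.422 s = 3439.55 s ≈ 57.33 minutes
(c) 1 − e² = 0.75;  p = a(1 − e²) = 1 × 10^8 × 0.75 = 7.5 × 10^7 m ≈ 75 Mm

Final answer:
(a) specific energy ε = -16.68 GJ/kg
(b) orbital period T = 57.33 minutes
(c) semi-latus rectum p = 75 Mm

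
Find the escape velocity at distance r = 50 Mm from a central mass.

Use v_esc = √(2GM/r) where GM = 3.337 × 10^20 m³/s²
r = 50 Mm = 5 × 10^7 m
GM = 3.337 × 10^20 m³/s²
2GM/r = 2 × (3.337 × 10^20) / (5 × 10^7) = 1.3348 × 10^13 m²/s²
v_esc = √(2GM/r) = 3.65349 × 10^6 m/s ≈ 3653 km/s

Final answer: 3653 km/s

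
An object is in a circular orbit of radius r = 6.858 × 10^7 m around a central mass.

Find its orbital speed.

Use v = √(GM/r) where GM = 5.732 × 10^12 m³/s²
r = 6.858 × 10^7 m
GM = 5.732 × 10^12 m³/s²
GM/r = (5.732 × 10^12) / (6.858 × 10^7) = 83581.2 m²/s²
v = √(GM/r) = 289.104 m/s ≈ 289.1 m/s

Final answer: 289.1 m/s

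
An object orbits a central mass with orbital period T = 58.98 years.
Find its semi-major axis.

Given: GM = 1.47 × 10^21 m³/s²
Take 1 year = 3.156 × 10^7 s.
T = 58.98 years = 1.86141 × 10^9 s
GM = 1.47 × 10^21 m³/s²
Kepler's third law: a³ = GM T² / (4π²)
T² = 3.46484 × 10^18 s²
a³ = (1.47 × 10^21) × (3.46484 × 10^18) / (4π²) = 1.29015 × 10^38 m³
a = (a³)^(1/3) = 5.05297 × 10^12 m ≈ 5.053 × 10^12 m

Final answer: 5.053 × 10^12 m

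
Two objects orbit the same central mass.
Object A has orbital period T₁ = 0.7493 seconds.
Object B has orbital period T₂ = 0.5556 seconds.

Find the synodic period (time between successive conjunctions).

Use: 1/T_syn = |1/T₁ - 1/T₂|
T₁ = 0.7493 seconds
T₂ = 0.5556 seconds
1/T₁ = 1.33458 s⁻¹
1/T₂ = 1.79986 s⁻¹
|1/T₁ − 1/T₂| = 0.465277 s⁻¹
T_syn = 1 / |1/T₁ − 1/T₂| = 2.14926 s ≈ 2.149 seconds

Final answer: T_syn = 2.149 seconds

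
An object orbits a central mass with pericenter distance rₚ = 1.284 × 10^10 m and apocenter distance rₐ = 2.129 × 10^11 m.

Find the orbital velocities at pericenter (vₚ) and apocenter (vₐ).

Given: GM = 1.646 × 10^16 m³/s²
rₚ = 1.284 × 10^10 m
rₐ = 2.129 × 10^11 m
GM = 1.646 × 10^16 m³/s²
a = (rₚ + rₐ)/2 = 1.1287 × 10^11 m
Vis-viva: v² = GM (2/r − 1/a)
vₚ² = 1.646 × 10^16 × (1.55763 × 10^-10 − 8.85975 × 10^-12) = 2.41803 × 10^6 m²/s²
vₚ = 1555 m/s ≈ 1.555 km/s
vₐ² = 1.646 × 10^16 × (9.39408 × 10^-12 − 8.85975 × 10^-12) = 8795.1 m²/s²
vₐ = 93.7822 m/s ≈ 93.78 m/s

Final answer: vₚ = 1.555 km/s, vₐ = 93.78 m/s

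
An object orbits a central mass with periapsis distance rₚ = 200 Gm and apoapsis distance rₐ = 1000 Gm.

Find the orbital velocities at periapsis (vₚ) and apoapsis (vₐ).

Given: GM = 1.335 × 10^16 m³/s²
rₚ = 200 Gm = 2 × 10^11 m
rₐ = 1000 Gm = 1 × 10^12 m
GM = 1.335 × 10^16 m³/s²
a = (rₚ + rₐ)/2 = 6 × 10^11 m
Vis-viva: v² = GM (2/r − 1/a)
vₚ² = 1.335 × 10^16 × (1 × 10^-11 − 1.66667 × 10^-12) = 111250 m²/s²
vₚ = 333.542 m/s ≈ 333.5 m/s
vₐ² = 1.335 × 10^16 × (2 × 10^-12 − 1.66667 × 10^-12) = 4450 m²/s²
vₐ = 66.7083 m/s ≈ 66.71 m/s

Final answer: vₚ = 333.5 m/s, vₐ = 66.71 m/s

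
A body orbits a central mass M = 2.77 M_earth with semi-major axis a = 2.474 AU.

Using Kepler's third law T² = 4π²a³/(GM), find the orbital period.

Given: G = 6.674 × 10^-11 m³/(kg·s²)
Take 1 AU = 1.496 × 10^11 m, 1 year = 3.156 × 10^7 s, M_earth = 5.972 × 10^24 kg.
M = 2.77 M_earth = 1.65424 × 10^25 kg
GM = G × M = 6.674 × 10^-11 × 1.65424 × 10^25 = 1.10404 × 10^15 m³/s²
a = 2.474 AU = 3.7011 × 10^11 m
a³ = 5.06984 × 10^34 m³
T = 2π √(a³/GM) = 2π √((5.06984 × 10^34) / (1.10404 × 10^15)) = 2π × 6.77648 × 10^9 s
T = 4.25779 × 10^10 s ≈ 1349 years

Final answer: 1349 years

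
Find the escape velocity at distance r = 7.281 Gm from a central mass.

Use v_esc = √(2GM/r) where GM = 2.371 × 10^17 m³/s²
r = 7.281 Gm = 7.281 × 10^9 m
GM = 2.371 × 10^17 m³/s²
2GM/r = 2 × (2.371 × 10^17) / (7.281 × 10^9) = 6.51284 × 10^7 m²/s²
v_esc = √(2GM/r) = 8070.22 m/s ≈ 8.07 km/s

Final answer: 8.07 km/s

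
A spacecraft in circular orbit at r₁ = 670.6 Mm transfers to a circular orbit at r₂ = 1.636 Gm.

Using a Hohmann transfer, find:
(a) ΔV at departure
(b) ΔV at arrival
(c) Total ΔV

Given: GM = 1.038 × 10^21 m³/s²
r₁ = 670.6 Mm = 6.706 × 10^8 m
r₂ = 1.636 Gm = 1.636 × 10^9 m
GM = 1.038 × 10^21 m³/s²
Transfer ellipse: a_t = (r₁ + r₂)/2 = 1.1533 × 10^9 m
Circular speed at r₁: v₁ = √(GM/r₁) = 1.24413 × 10^6 m/s
Transfer speed at r₁ (periapsis): v₁ₜ = √(GM(2/r₁ − 1/a_t)) = 1.48179 × 10^6 m/s
(a) ΔV₁ = v₁ₜ − v₁ = 237659 m/s ≈ 237.7 km/s
Circular speed at r₂: v₂ = √(GM/r₂) = 796539 m/s
Transfer speed at r₂ (apoapsis): v₂ₜ = √(GM(2/r₂ − 1/a_t)) = 607390 m/s
(b) ΔV₂ = v₂ − v₂ₜ = 189149 m/s ≈ 189.1 km/s
(c) ΔV_total = ΔV₁ + ΔV₂ = 426808 m/s ≈ 426.8 km/s

Final answer:
(a) ΔV₁ = 237.7 km/s
(b) ΔV₂ = 189.1 km/s
(c) ΔV_total = 426.8 km/s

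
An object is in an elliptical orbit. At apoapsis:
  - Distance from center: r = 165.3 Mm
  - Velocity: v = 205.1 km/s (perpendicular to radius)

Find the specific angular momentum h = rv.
r = 165.3 Mm = 1.653 × 10^8 m
v = 205.1 km/s = 205100 m/s
h = rv = 1.653 × 10^8 × 205100 = 3.3903 × 10^13 m²/s ≈ 3.39 × 10^13 m²/s

Final answer: h = 3.39 × 10^13 m²/s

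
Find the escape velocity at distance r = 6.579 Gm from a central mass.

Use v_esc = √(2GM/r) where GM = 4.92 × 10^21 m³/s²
r = 6.579 Gm = 6.579 × 10^9 m
GM = 4.92 × 10^21 m³/s²
2GM/r = 2 × (4.92 × 10^21) / (6.579 × 10^9) = 1.49567 × 10^12 m²/s²
v_esc = √(2GM/r) = 1.22298 × 10^6 m/s ≈ 1223 km/s

Final answer: 1223 km/s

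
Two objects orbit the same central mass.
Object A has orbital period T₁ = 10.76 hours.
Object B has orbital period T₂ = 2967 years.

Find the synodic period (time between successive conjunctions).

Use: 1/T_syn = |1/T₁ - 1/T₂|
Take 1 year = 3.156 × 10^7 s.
T₁ = 10.76 hours = 38736 s
T₂ = 2967 years = 9.36385 × 10^10 s
1/T₁ = 2.58158 × 10^-5 s⁻¹
1/T₂ = 1.06794 × 10^-11 s⁻¹
|1/T₁ − 1/T₂| = 2.58158 × 10^-5 s⁻¹
T_syn = 1 / |1/T₁ − 1/T₂| = 38736 s ≈ 10.76 hours

Final answer: T_syn = 10.76 hours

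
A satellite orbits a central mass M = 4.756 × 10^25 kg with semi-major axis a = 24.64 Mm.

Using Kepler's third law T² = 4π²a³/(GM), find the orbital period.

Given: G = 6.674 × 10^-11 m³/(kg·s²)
M = 4.756 × 10^25 kg
GM = G × M = 6.674 × 10^-11 × 4.756 × 10^25 = 3.17415 × 10^15 m³/s²
a = 24.64 Mm = 2.464 × 10^7 m
a³ = 1.49597 × 10^22 m³
T = 2π √(a³/GM) = 2π √((1.49597 × 10^22) / (3.17415 × 10^15)) = 2π × 2170.94 s
T = 13640.4 s ≈ 3.789 hours

Final answer: 3.789 hours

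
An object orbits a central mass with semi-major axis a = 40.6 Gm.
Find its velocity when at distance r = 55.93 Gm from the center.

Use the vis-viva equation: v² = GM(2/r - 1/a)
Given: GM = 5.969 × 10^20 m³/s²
a = 40.6 Gm = 4.06 × 10^10 m
r = 55.93 Gm = 5.593 × 10^10 m
GM = 5.969 × 10^20 m³/s²
2/r − 1/a = 3.5759 × 10^-11 − 2.46305 × 10^-11 = 1.11284 × 10^-11 m⁻¹
v² = GM (2/r − 1/a) = 6.64257 × 10^9 m²/s²
v = 81501.9 m/s ≈ 81.5 km/s

Final answer: 81.5 km/s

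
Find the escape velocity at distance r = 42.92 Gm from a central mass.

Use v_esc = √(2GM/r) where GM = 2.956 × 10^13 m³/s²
r = 42.92 Gm = 4.292 × 10^10 m
GM = 2.956 × 10^13 m³/s²
2GM/r = 2 × (2.956 × 10^13) / (4.292 × 10^10) = 1377.45 m²/s²
v_esc = √(2GM/r) = 37.114 m/s ≈ 37.11 m/s

Final answer: 37.11 m/s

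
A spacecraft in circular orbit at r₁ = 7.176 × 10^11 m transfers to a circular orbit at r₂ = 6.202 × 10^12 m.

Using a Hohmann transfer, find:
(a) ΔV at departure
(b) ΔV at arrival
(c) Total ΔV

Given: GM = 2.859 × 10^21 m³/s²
r₁ = 7.176 × 10^11 m
r₂ = 6.202 × 10^12 m
GM = 2.859 × 10^21 m³/s²
Transfer ellipse: a_t = (r₁ + r₂)/2 = 3.4598 × 10^12 m
Circular speed at r₁: v₁ = √(GM/r₁) = 63119.8 m/s
Transfer speed at r₁ (periapsis): v₁ₜ = √(GM(2/r₁ − 1/a_t)) = 84509.6 m/s
(a) ΔV₁ = v₁ₜ − v₁ = 21389.8 m/s ≈ 21.39 km/s
Circular speed at r₂: v₂ = √(GM/r₂) = 21470.5 m/s
Transfer speed at r₂ (apoapsis): v₂ₜ = √(GM(2/r₂ − 1/a_t)) = 9778.15 m/s
(b) ΔV₂ = v₂ − v₂ₜ = 11692.3 m/s ≈ 11.69 km/s
(c) ΔV_total = ΔV₁ + ΔV₂ = 33082.1 m/s ≈ 33.08 km/s

Final answer:
(a) ΔV₁ = 21.39 km/s
(b) ΔV₂ = 11.69 km/s
(c) ΔV_total = 33.08 km/s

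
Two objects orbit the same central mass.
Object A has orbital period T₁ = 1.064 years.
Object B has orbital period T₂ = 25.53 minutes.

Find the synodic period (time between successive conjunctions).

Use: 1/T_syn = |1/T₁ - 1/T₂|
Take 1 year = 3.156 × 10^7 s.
T₁ = 1.064 years = 3.35798 × 10^7 s
T₂ = 25.53 minutes = 1531.8 s
1/T₁ = 2.97798 × 10^-8 s⁻¹
1/T₂ = 0.000652827 s⁻¹
|1/T₁ − 1/T₂| = 0.000652797 s⁻¹
T_syn = 1 / |1/T₁ − 1/T₂| = 1531.87 s ≈ 25.53 minutes

Final answer: T_syn = 25.53 minutes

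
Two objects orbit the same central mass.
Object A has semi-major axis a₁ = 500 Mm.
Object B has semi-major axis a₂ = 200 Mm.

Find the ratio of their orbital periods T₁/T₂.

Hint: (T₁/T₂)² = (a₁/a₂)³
a₁ = 500 Mm = 5 × 10^8 m
a₂ = 200 Mm = 2 × 10^8 m
a₁/a₂ = 2.5
T₁/T₂ = (a₁/a₂)^(3/2) = (2.5)^1.5 = 3.95285

Final answer: T₁/T₂ = 3.953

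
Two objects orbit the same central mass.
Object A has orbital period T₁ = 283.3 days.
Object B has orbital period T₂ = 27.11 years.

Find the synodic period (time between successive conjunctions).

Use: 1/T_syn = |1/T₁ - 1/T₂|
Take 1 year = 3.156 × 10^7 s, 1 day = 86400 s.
T₁ = 283.3 days = 2.44771 × 10^7 s
T₂ = 27.11 years = 8.55592 × 10^8 s
1/T₁ = 4.08545 × 10^-8 s⁻¹
1/T₂ = 1.16878 × 10^-9 s⁻¹
|1/T₁ − 1/T₂| = 3.96857 × 10^-8 s⁻¹
T_syn = 1 / |1/T₁ − 1/T₂| = 2.5198 × 10^7 s ≈ 291.6 days

Final answer: T_syn = 291.6 days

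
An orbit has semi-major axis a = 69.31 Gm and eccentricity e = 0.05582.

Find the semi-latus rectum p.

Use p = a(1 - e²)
a = 69.31 Gm = 6.931 × 10^10 m
e = 0.05582,  e² = 0.00311587,  1 − e² = 0.996884
p = a(1 − e²) = 6.931 × 10^10 m × 0.996884 = 6.9094 × 10^10 m ≈ 69.09 Gm

Final answer: p = 69.09 Gm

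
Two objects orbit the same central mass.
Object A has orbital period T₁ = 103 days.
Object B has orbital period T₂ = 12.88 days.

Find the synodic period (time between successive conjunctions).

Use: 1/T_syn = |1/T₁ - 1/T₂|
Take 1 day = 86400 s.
T₁ = 103 days = 8.8992 × 10^6 s
T₂ = 12.88 days = 1.11283 × 10^6 s
1/T₁ = 1.1237 × 10^-7 s⁻¹
1/T₂ = 8.98608 × 10^-7 s⁻¹
|1/T₁ − 1/T₂| = 7.86239 × 10^-7 s⁻¹
T_syn = 1 / |1/T₁ − 1/T₂| = 1.27188 × 10^6 s ≈ 14.72 days

Final answer: T_syn = 14.72 days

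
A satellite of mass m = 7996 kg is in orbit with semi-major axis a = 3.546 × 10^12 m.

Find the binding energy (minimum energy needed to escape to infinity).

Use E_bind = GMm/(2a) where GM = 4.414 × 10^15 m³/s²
a = 3.546 × 10^12 m
GM = 4.414 × 10^15 m³/s²
m = 7996 kg
GMm = 4.414 × 10^15 × 7996 = 3.52943 × 10^19 m³·kg/s²
2a = 7.092 × 10^12 m
E_bind = GMm/(2a) = 4.97664 × 10^6 J ≈ 4.977 MJ

Final answer: 4.977 MJ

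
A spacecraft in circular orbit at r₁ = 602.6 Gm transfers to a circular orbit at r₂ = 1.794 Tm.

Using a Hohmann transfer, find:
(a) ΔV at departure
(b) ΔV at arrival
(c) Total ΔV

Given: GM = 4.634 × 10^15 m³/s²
r₁ = 602.6 Gm = 6.026 × 10^11 m
r₂ = 1.794 Tm = 1.794 × 10^12 m
GM = 4.634 × 10^15 m³/s²
Transfer ellipse: a_t = (r₁ + r₂)/2 = 1.1983 × 10^12 m
Circular speed at r₁: v₁ = √(GM/r₁) = 87.6927 m/s
Transfer speed at r₁ (periapsis): v₁ₜ = √(GM(2/r₁ − 1/a_t)) = 107.298 m/s
(a) ΔV₁ = v₁ₜ − v₁ = 19.6054 m/s ≈ 19.61 m/s
Circular speed at r₂: v₂ = √(GM/r₂) = 50.8238 m/s
Transfer speed at r₂ (apoapsis): v₂ₜ = √(GM(2/r₂ − 1/a_t)) = 36.0411 m/s
(b) ΔV₂ = v₂ − v₂ₜ = 14.7826 m/s ≈ 14.78 m/s
(c) ΔV_total = ΔV₁ + ΔV₂ = 34.388 m/s ≈ 34.39 m/s

Final answer:
(a) ΔV₁ = 19.61 m/s
(b) ΔV₂ = 14.78 m/s
(c) ΔV_total = 34.39 m/s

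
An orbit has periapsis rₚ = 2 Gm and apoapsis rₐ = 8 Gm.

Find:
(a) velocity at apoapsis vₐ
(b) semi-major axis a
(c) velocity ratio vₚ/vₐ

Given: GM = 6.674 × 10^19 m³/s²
rₚ = 2 Gm = 2 × 10^9 m
rₐ = 8 Gm = 8 × 10^9 m
GM = 6.674 × 10^19 m³/s²
a = (rₚ + rₐ)/2 = 5 × 10^9 m
e = (rₐ − rₚ)/(rₐ + rₚ) = (6 × 10^9) / (1 × 10^10) = 0.6
(a) vₐ² = GM (2/rₐ − 1/a) = 6.674 × 10^19 × (2.5 × 10^-10 − 2 × 10^-10) = 3.337 × 10^9 m²/s²;  vₐ = 57766.8 m/s ≈ 57.77 km/s
(b) a = 5 × 10^9 m ≈ 5 Gm
(c) vₚ/vₐ = rₐ/rₚ (angular momentum) = (8 × 10^9) / (2 × 10^9) = 4 ≈ 4

Final answer:
(a) velocity at apoapsis vₐ = 57.77 km/s
(b) semi-major axis a = 5 Gm
(c) velocity ratio vₚ/vₐ = 4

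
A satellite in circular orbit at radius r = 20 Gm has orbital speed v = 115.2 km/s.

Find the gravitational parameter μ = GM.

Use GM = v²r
r = 20 Gm = 2 × 10^10 m
v = 115.2 km/s = 115200 m/s
v² = 1.3271 × 10^10 m²/s²
GM = v²r = 1.3271 × 10^10 × 2 × 10^10 = 2.65421 × 10^20 m³/s²
GM ≈ 2.654 × 10^20 m³/s²

Final answer: GM = 2.654 × 10^20 m³/s²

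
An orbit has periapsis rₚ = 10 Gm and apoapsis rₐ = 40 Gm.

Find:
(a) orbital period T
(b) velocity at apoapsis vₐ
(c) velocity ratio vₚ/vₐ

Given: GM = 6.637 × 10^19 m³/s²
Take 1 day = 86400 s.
rₚ = 10 Gm = 1 × 10^10 m
rₐ = 40 Gm = 4 × 10^10 m
GM = 6.637 × 10^19 m³/s²
a = (rₚ + rₐ)/2 = 2.5 × 10^10 m
e = (rₐ − rₚ)/(rₐ + rₚ) = (3 × 10^10) / (5 × 10^10) = 0.6
(a) a³ = 1.5625 × 10^31 m³;  T = 2π √(a³/GM) = 2π × 485204 s = 3.04862 × 10^6 s ≈ 35.29 days
(b) vₐ² = GM (2/rₐ − 1/a) = 6.637 × 10^19 × (5 × 10^-11 − 4 × 10^-11) = 6.637 × 10^8 m²/s²;  vₐ = 25762.4 m/s ≈ 25.76 km/s
(c) vₚ/vₐ = rₐ/rₚ (angular momentum) = (4 × 10^10) / (1 × 10^10) = 4 ≈ 4

Final answer:
(a) orbital period T = 35.29 days
(b) velocity at apoapsis vₐ = 25.76 km/s
(c) velocity ratio vₚ/vₐ = 4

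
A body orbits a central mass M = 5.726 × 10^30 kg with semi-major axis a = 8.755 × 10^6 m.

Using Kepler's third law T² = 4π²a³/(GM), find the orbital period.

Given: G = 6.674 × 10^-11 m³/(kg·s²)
M = 5.726 × 10^30 kg
GM = G × M = 6.674 × 10^-11 × 5.726 × 10^30 = 3.82153 × 10^20 m³/s²
a = 8.755 × 10^6 m
a³ = 6.71071 × 10^20 m³
T = 2π √(a³/GM) = 2π √((6.71071 × 10^20) / (3.82153 × 10^20)) = 2π × 1.32515 s
T = 8.32617 s ≈ 8.326 seconds

Final answer: 8.326 seconds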